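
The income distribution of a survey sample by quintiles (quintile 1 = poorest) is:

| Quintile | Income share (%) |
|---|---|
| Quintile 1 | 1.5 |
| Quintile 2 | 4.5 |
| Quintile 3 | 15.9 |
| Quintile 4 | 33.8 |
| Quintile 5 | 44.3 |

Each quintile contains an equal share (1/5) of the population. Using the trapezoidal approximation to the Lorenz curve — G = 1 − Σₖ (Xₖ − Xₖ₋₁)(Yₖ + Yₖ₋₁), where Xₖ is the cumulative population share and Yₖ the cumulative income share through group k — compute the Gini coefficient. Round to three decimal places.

0.460

Cumulative income shares Yₖ: 0.0150, 0.0600, 0.2190, 0.5570, 1.0000
Σ (Xₖ−Xₖ₋₁)(Yₖ+Yₖ₋₁) = (1/5)(0.0150+0.0000) + (1/5)(0.0600+0.0150) + (1/5)(0.2190+0.0600) + (1/5)(0.5570+0.2190) + (1/5)(1.0000+0.5570)
  = 0.0030 + 0.0150 + 0.0558 + 0.1552 + 0.3114 = 0.5404
G = 1 − 0.5404 = 0.4596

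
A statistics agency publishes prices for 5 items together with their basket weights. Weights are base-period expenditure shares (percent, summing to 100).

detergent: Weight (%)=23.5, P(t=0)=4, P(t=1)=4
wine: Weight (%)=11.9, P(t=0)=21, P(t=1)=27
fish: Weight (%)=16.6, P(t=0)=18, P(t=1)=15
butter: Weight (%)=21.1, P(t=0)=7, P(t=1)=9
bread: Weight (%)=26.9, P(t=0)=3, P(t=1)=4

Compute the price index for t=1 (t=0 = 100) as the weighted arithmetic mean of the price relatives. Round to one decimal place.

115.6

detergent: 23.5 × (4/4) = 23.5 × 1.000000 = 23.5000
wine: 11.9 × (27/21) = 11.9 × 1.285714 = 15.3000
fish: 16.6 × (15/18) = 16.6 × 0.833333 = 13.8333
butter: 21.1 × (9/7) = 21.1 × 1.285714 = 27.1286
bread: 26.9 × (4/3) = 26.9 × 1.333333 = 35.8667
Index = Σ wᵢ·(p₁ᵢ/p₀ᵢ) = 23.5000 + 15.3000 + 13.8333 + 27.1286 + 35.8667 = 115.6286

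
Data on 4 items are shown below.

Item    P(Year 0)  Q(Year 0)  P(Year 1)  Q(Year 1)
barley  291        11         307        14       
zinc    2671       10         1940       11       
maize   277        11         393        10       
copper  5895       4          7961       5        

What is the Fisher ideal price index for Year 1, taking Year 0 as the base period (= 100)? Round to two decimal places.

Laspeyres component (base-period weights):
ΣP(Year 1)Q(Year 0) = 307×11 + 1940×10 + 393×11 + 7961×4 = 3377 + 19400 + 4323 + 31844 = 58944
ΣP(Year 0)Q(Year 0) = 291×11 + 2671×10 + 277×11 + 5895×4 = 3201 + 26710 + 3047 + 23580 = 56538
L = 58944 / 56538 × 100 = 104.2555
Paasche component (current-period weights):
ΣP(Year 1)Q(Year 1) = 307×14 + 1940×11 + 393×10 + 7961×5 = 4298 + 21340 + 3930 + 39805 = 69373
ΣP(Year 0)Q(Year 1) = 291×14 + 2671×11 + 277×10 + 5895×5 = 4074 + 29381 + 2770 + 29475 = 65700
P = 69373 / 65700 × 100 = 105.5906
Fisher = √(L × P) = √(104.2555 × 105.5906) = 104.9209

104.92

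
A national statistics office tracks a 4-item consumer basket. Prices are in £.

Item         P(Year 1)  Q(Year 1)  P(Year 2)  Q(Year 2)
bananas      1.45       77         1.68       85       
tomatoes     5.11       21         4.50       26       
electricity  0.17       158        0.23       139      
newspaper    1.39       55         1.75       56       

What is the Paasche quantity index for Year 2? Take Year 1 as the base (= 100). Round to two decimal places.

Paasche quantity index uses current-period prices as weights.
ΣP(Year 2)·Q(Year 2) = 1.68×85 + 4.50×26 + 0.23×139 + 1.75×56 = 142.8 + 117 + 31.97 + 98 = 389.77
ΣP(Year 2)·Q(Year 1) = 1.68×77 + 4.50×21 + 0.23×158 + 1.75×55 = 129.36 + 94.5 + 36.34 + 96.25 = 356.45
Index = 389.77 / 356.45 × 100 = 109.3477

109.35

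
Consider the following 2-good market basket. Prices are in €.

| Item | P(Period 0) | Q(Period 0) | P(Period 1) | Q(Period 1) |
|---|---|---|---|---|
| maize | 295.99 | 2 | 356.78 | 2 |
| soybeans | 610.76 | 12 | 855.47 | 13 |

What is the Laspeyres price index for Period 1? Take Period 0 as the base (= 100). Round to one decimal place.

138.6

Laspeyres price index uses base-period quantities as weights.
ΣP(Period 1)·Q(Period 0) = 356.78×2 + 855.47×12 = 713.56 + 10265.64 = 10979.2
ΣP(Period 0)·Q(Period 0) = 295.99×2 + 610.76×12 = 591.98 + 7329.12 = 7921.1
Index = 10979.2 / 7921.1 × 100 = 138.6070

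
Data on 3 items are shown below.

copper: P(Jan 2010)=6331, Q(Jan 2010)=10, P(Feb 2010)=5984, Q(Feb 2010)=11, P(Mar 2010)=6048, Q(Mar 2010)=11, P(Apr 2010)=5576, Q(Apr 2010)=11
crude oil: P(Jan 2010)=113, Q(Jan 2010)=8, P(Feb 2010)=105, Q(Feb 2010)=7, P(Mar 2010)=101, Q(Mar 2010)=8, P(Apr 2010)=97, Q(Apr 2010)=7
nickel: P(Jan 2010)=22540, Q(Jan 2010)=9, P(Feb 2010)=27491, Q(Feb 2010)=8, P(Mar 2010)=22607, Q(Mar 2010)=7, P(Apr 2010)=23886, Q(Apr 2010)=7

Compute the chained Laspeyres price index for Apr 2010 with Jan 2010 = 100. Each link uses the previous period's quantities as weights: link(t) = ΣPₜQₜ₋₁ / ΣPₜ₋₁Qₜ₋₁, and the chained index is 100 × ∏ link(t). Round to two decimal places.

Link Jan 2010→Feb 2010:
ΣP(Feb 2010)Q(Jan 2010) = 5984×10 + 105×8 + 27491×9 = 59840 + 840 + 247419 = 308099
ΣP(Jan 2010)Q(Jan 2010) = 6331×10 + 113×8 + 22540×9 = 63310 + 904 + 202860 = 267074
link = 308099/267074 = 1.153609
Link Feb 2010→Mar 2010:
ΣP(Mar 2010)Q(Feb 2010) = 6048×11 + 101×7 + 22607×8 = 66528 + 707 + 180856 = 248091
ΣP(Feb 2010)Q(Feb 2010) = 5984×11 + 105×7 + 27491×8 = 65824 + 735 + 219928 = 286487
link = 248091/286487 = 0.865976
Link Mar 2010→Apr 2010:
ΣP(Apr 2010)Q(Mar 2010) = 5576×11 + 97×8 + 23886×7 = 61336 + 776 + 167202 = 229314
ΣP(Mar 2010)Q(Mar 2010) = 6048×11 + 101×8 + 22607×7 = 66528 + 808 + 158249 = 225585
link = 229314/225585 = 1.016530
Chained index = 100 × 1.153609 × 0.865976 × 1.016530 = 101.5512

101.55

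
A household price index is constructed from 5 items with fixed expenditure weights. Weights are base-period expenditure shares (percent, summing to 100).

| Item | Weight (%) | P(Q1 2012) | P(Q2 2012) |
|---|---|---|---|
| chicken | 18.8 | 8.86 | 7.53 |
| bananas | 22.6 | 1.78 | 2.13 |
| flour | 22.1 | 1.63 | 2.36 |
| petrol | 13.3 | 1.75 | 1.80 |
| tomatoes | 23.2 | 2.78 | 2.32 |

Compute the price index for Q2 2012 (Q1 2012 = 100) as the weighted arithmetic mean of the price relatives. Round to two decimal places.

108.06

chicken: 18.8 × (7.53/8.86) = 18.8 × 0.849887 = 15.9779
bananas: 22.6 × (2.13/1.78) = 22.6 × 1.196629 = 27.0438
flour: 22.1 × (2.36/1.63) = 22.1 × 1.447853 = 31.9975
petrol: 13.3 × (1.80/1.75) = 13.3 × 1.028571 = 13.6800
tomatoes: 23.2 × (2.32/2.78) = 23.2 × 0.834532 = 19.3612
Index = Σ wᵢ·(p₁ᵢ/p₀ᵢ) = 15.9779 + 27.0438 + 31.9975 + 13.6800 + 19.3612 = 108.0604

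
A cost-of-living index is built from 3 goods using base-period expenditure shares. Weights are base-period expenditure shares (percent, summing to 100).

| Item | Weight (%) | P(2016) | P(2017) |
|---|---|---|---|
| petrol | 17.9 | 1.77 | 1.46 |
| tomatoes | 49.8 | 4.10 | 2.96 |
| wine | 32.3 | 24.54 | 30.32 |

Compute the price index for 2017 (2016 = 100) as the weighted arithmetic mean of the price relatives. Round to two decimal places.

90.63

petrol: 17.9 × (1.46/1.77) = 17.9 × 0.824859 = 14.7650
tomatoes: 49.8 × (2.96/4.10) = 49.8 × 0.721951 = 35.9532
wine: 32.3 × (30.32/24.54) = 32.3 × 1.235534 = 39.9077
Index = Σ wᵢ·(p₁ᵢ/p₀ᵢ) = 14.7650 + 35.9532 + 39.9077 = 90.6259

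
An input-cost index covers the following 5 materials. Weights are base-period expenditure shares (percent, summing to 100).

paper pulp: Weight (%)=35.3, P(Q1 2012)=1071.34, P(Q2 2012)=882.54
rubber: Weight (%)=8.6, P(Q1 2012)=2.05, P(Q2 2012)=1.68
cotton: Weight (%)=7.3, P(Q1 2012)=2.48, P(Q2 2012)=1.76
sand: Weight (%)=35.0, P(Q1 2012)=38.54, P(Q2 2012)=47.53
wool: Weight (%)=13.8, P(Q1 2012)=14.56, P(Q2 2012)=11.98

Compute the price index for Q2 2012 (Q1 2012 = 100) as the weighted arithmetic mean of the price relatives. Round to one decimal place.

paper pulp: 35.3 × (882.54/1071.34) = 35.3 × 0.823772 = 29.0792
rubber: 8.6 × (1.68/2.05) = 8.6 × 0.819512 = 7.0478
cotton: 7.3 × (1.76/2.48) = 7.3 × 0.709677 = 5.1806
sand: 35.0 × (47.53/38.54) = 35.0 × 1.233264 = 43.1642
wool: 13.8 × (11.98/14.56) = 13.8 × 0.822802 = 11.3547
Index = Σ wᵢ·(p₁ᵢ/p₀ᵢ) = 29.0792 + 7.0478 + 5.1806 + 43.1642 + 11.3547 = 95.8265

95.8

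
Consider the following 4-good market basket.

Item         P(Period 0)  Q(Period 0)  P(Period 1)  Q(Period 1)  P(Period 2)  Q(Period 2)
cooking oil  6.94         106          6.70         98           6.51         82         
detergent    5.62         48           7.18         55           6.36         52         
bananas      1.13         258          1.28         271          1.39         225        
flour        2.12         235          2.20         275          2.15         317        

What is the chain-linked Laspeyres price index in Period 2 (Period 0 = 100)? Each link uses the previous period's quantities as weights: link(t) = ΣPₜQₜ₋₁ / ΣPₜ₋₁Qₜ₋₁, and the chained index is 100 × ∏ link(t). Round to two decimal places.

103.44

Link Period 0→Period 1:
ΣP(Period 1)Q(Period 0) = 6.70×106 + 7.18×48 + 1.28×258 + 2.20×235 = 710.2 + 344.64 + 330.24 + 517 = 1902.08
ΣP(Period 0)Q(Period 0) = 6.94×106 + 5.62×48 + 1.13×258 + 2.12×235 = 735.64 + 269.76 + 291.54 + 498.2 = 1795.14
link = 1902.08/1795.14 = 1.059572
Link Period 1→Period 2:
ΣP(Period 2)Q(Period 1) = 6.51×98 + 6.36×55 + 1.39×271 + 2.15×275 = 637.98 + 349.8 + 376.69 + 591.25 = 1955.72
ΣP(Period 1)Q(Period 1) = 6.70×98 + 7.18×55 + 1.28×271 + 2.20×275 = 656.6 + 394.9 + 346.88 + 605 = 2003.38
link = 1955.72/2003.38 = 0.976210
Chained index = 100 × 1.059572 × 0.976210 = 103.4365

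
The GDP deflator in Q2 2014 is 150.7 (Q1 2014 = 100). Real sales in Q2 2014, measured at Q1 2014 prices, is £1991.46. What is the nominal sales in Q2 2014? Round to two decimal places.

Nominal = Real × (Index/100) = 1991.46 × (150.7/100)
        = 1991.46 × 1.507 = 3001.1302

3001.13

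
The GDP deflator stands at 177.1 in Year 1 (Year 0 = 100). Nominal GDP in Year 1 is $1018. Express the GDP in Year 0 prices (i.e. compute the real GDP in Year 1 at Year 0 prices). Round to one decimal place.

574.8

Real = Nominal ÷ (Index/100) = 1018 ÷ (177.1/100)
     = 1018 ÷ 1.771 = 574.8165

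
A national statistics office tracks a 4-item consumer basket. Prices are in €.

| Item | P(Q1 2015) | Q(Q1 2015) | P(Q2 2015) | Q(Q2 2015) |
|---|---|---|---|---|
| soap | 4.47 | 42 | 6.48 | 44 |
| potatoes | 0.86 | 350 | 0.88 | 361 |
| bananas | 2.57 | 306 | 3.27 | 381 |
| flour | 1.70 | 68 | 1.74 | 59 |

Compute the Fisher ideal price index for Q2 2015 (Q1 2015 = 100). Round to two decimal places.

Laspeyres component (base-period weights):
ΣP(Q2 2015)Q(Q1 2015) = 6.48×42 + 0.88×350 + 3.27×306 + 1.74×68 = 272.16 + 308 + 1000.62 + 118.32 = 1699.1
ΣP(Q1 2015)Q(Q1 2015) = 4.47×42 + 0.86×350 + 2.57×306 + 1.70×68 = 187.74 + 301 + 786.42 + 115.6 = 1390.76
L = 1699.1 / 1390.76 × 100 = 122.1706
Paasche component (current-period weights):
ΣP(Q2 2015)Q(Q2 2015) = 6.48×44 + 0.88×361 + 3.27×381 + 1.74×59 = 285.12 + 317.68 + 1245.87 + 102.66 = 1951.33
ΣP(Q1 2015)Q(Q2 2015) = 4.47×44 + 0.86×361 + 2.57×381 + 1.70×59 = 196.68 + 310.46 + 979.17 + 100.3 = 1586.61
P = 1951.33 / 1586.61 × 100 = 122.9874
Fisher = √(L × P) = √(122.1706 × 122.9874) = 122.5783

122.58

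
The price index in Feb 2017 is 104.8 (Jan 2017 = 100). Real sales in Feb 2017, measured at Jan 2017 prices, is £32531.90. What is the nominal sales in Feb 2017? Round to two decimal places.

34093.43

Nominal = Real × (Index/100) = 32531.90 × (104.8/100)
        = 32531.90 × 1.048 = 34093.4312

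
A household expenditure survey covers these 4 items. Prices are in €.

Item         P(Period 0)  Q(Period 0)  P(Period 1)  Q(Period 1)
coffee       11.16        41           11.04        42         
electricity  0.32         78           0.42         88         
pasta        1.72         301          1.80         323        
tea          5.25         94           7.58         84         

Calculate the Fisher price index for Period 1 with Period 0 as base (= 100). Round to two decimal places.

115.78

Laspeyres component (base-period weights):
ΣP(Period 1)Q(Period 0) = 11.04×41 + 0.42×78 + 1.80×301 + 7.58×94 = 452.64 + 32.76 + 541.8 + 712.52 = 1739.72
ΣP(Period 0)Q(Period 0) = 11.16×41 + 0.32×78 + 1.72×301 + 5.25×94 = 457.56 + 24.96 + 517.72 + 493.5 = 1493.74
L = 1739.72 / 1493.74 × 100 = 116.4674
Paasche component (current-period weights):
ΣP(Period 1)Q(Period 1) = 11.04×42 + 0.42×88 + 1.80×323 + 7.58×84 = 463.68 + 36.96 + 581.4 + 636.72 = 1718.76
ΣP(Period 0)Q(Period 1) = 11.16×42 + 0.32×88 + 1.72×323 + 5.25×84 = 468.72 + 28.16 + 555.56 + 441 = 1493.44
P = 1718.76 / 1493.44 × 100 = 115.0873
Fisher = √(L × P) = √(116.4674 × 115.0873) = 115.7753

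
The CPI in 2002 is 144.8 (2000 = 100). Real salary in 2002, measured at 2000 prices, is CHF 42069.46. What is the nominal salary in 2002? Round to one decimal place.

Nominal = Real × (Index/100) = 42069.46 × (144.8/100)
        = 42069.46 × 1.448 = 60916.5781

60916.6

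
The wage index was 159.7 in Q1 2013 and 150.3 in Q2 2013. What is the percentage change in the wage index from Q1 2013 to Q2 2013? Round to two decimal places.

Change = (150.3 − 159.7) / 159.7 × 100
       = -9.4 / 159.7 × 100 = -5.8860%

-5.89%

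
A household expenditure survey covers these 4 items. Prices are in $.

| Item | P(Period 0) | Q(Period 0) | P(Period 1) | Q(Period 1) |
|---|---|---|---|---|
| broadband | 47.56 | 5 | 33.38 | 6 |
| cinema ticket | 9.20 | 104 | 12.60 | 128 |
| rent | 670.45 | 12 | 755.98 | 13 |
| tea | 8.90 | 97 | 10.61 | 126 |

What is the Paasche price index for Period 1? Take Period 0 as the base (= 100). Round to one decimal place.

114.8

Paasche price index uses current-period quantities as weights.
ΣP(Period 1)·Q(Period 1) = 33.38×6 + 12.60×128 + 755.98×13 + 10.61×126 = 200.28 + 1612.8 + 9827.74 + 1336.86 = 12977.68
ΣP(Period 0)·Q(Period 1) = 47.56×6 + 9.20×128 + 670.45×13 + 8.90×126 = 285.36 + 1177.6 + 8715.85 + 1121.4 = 11300.21
Index = 12977.68 / 11300.21 × 100 = 114.8446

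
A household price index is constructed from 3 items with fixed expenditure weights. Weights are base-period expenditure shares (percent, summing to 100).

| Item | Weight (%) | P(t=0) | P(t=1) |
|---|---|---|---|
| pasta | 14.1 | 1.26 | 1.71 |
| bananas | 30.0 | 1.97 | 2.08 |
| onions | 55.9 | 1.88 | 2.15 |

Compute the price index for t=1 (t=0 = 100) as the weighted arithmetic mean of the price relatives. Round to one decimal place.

114.7

pasta: 14.1 × (1.71/1.26) = 14.1 × 1.357143 = 19.1357
bananas: 30.0 × (2.08/1.97) = 30.0 × 1.055838 = 31.6751
onions: 55.9 × (2.15/1.88) = 55.9 × 1.143617 = 63.9282
Index = Σ wᵢ·(p₁ᵢ/p₀ᵢ) = 19.1357 + 31.6751 + 63.9282 = 114.7390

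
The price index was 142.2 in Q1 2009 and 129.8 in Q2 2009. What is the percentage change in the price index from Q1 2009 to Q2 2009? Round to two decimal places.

Change = (129.8 − 142.2) / 142.2 × 100
       = -12.4 / 142.2 × 100 = -8.7201%

-8.72%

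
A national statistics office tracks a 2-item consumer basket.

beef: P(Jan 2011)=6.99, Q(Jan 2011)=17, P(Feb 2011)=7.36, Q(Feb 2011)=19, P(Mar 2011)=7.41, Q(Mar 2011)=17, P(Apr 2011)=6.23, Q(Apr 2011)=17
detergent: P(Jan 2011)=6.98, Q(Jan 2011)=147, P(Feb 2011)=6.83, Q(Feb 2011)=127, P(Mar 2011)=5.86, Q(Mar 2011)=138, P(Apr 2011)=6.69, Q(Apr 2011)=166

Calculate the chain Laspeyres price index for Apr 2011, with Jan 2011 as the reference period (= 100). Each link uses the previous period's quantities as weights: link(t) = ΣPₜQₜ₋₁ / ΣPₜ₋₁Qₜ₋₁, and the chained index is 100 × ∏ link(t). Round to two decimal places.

95.41

Link Jan 2011→Feb 2011:
ΣP(Feb 2011)Q(Jan 2011) = 7.36×17 + 6.83×147 = 125.12 + 1004.01 = 1129.13
ΣP(Jan 2011)Q(Jan 2011) = 6.99×17 + 6.98×147 = 118.83 + 1026.06 = 1144.89
link = 1129.13/1144.89 = 0.986234
Link Feb 2011→Mar 2011:
ΣP(Mar 2011)Q(Feb 2011) = 7.41×19 + 5.86×127 = 140.79 + 744.22 = 885.01
ΣP(Feb 2011)Q(Feb 2011) = 7.36×19 + 6.83×127 = 139.84 + 867.41 = 1007.25
link = 885.01/1007.25 = 0.878640
Link Mar 2011→Apr 2011:
ΣP(Apr 2011)Q(Mar 2011) = 6.23×17 + 6.69×138 = 105.91 + 923.22 = 1029.13
ΣP(Mar 2011)Q(Mar 2011) = 7.41×17 + 5.86×138 = 125.97 + 808.68 = 934.65
link = 1029.13/934.65 = 1.101086
Chained index = 100 × 0.986234 × 0.878640 × 1.101086 = 95.4140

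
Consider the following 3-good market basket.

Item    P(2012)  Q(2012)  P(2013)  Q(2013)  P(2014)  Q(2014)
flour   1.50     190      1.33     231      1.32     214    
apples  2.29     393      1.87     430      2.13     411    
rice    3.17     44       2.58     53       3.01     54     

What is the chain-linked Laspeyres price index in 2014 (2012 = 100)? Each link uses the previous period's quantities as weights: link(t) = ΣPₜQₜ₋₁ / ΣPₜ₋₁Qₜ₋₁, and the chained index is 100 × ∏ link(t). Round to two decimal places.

91.95

Link 2012→2013:
ΣP(2013)Q(2012) = 1.33×190 + 1.87×393 + 2.58×44 = 252.7 + 734.91 + 113.52 = 1101.13
ΣP(2012)Q(2012) = 1.50×190 + 2.29×393 + 3.17×44 = 285 + 899.97 + 139.48 = 1324.45
link = 1101.13/1324.45 = 0.831387
Link 2013→2014:
ΣP(2014)Q(2013) = 1.32×231 + 2.13×430 + 3.01×53 = 304.92 + 915.9 + 159.53 = 1380.35
ΣP(2013)Q(2013) = 1.33×231 + 1.87×430 + 2.58×53 = 307.23 + 804.1 + 136.74 = 1248.07
link = 1380.35/1248.07 = 1.105988
Chained index = 100 × 0.831387 × 1.105988 = 91.9503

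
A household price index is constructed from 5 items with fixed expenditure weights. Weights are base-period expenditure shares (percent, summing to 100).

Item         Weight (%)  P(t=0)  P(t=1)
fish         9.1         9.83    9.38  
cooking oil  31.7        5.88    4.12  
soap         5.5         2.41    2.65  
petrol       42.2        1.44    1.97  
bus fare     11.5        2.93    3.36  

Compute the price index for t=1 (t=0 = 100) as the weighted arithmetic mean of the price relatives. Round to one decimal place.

107.9

fish: 9.1 × (9.38/9.83) = 9.1 × 0.954222 = 8.6834
cooking oil: 31.7 × (4.12/5.88) = 31.7 × 0.700680 = 22.2116
soap: 5.5 × (2.65/2.41) = 5.5 × 1.099585 = 6.0477
petrol: 42.2 × (1.97/1.44) = 42.2 × 1.368056 = 57.7319
bus fare: 11.5 × (3.36/2.93) = 11.5 × 1.146758 = 13.1877
Index = Σ wᵢ·(p₁ᵢ/p₀ᵢ) = 8.6834 + 22.2116 + 6.0477 + 57.7319 + 13.1877 = 107.8624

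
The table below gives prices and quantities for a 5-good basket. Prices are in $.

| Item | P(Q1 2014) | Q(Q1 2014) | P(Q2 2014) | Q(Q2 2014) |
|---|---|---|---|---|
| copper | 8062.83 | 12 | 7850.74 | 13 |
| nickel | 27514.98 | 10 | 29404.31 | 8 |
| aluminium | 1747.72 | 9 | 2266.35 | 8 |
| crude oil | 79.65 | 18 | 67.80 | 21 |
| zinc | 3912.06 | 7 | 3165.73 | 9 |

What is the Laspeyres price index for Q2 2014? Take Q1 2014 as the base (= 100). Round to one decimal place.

Laspeyres price index uses base-period quantities as weights.
ΣP(Q2 2014)·Q(Q1 2014) = 7850.74×12 + 29404.31×10 + 2266.35×9 + 67.80×18 + 3165.73×7 = 94208.88 + 294043.1 + 20397.15 + 1220.4 + 22160.11 = 432029.64
ΣP(Q1 2014)·Q(Q1 2014) = 8062.83×12 + 27514.98×10 + 1747.72×9 + 79.65×18 + 3912.06×7 = 96753.96 + 275149.8 + 15729.48 + 1433.7 + 27384.42 = 416451.36
Index = 432029.64 / 416451.36 × 100 = 103.7407

103.7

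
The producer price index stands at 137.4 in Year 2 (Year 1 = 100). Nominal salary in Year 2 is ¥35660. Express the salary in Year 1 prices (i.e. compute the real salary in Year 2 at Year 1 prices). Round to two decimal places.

25953.42

Real = Nominal ÷ (Index/100) = 35660 ÷ (137.4/100)
     = 35660 ÷ 1.374 = 25953.4207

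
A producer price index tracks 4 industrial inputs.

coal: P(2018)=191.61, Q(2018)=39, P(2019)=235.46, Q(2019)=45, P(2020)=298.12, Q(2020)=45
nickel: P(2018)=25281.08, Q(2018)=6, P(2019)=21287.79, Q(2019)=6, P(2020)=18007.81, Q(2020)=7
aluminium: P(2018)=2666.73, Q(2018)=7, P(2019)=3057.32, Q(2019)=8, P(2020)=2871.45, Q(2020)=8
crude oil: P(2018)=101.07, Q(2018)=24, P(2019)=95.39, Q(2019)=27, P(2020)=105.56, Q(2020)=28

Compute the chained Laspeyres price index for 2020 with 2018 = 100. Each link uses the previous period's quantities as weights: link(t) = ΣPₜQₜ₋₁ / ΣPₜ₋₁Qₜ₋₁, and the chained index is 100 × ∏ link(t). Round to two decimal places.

Link 2018→2019:
ΣP(2019)Q(2018) = 235.46×39 + 21287.79×6 + 3057.32×7 + 95.39×24 = 9182.94 + 127726.74 + 21401.24 + 2289.36 = 160600.28
ΣP(2018)Q(2018) = 191.61×39 + 25281.08×6 + 2666.73×7 + 101.07×24 = 7472.79 + 151686.48 + 18667.11 + 2425.68 = 180252.06
link = 160600.28/180252.06 = 0.890976
Link 2019→2020:
ΣP(2020)Q(2019) = 298.12×45 + 18007.81×6 + 2871.45×8 + 105.56×27 = 13415.4 + 108046.86 + 22971.6 + 2850.12 = 147283.98
ΣP(2019)Q(2019) = 235.46×45 + 21287.79×6 + 3057.32×8 + 95.39×27 = 10595.7 + 127726.74 + 24458.56 + 2575.53 = 165356.53
link = 147283.98/165356.53 = 0.890706
Chained index = 100 × 0.890976 × 0.890706 = 79.3597

79.36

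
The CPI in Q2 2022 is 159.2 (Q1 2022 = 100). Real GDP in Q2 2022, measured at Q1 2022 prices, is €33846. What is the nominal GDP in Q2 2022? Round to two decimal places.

53882.83

Nominal = Real × (Index/100) = 33846 × (159.2/100)
        = 33846 × 1.592 = 53882.8320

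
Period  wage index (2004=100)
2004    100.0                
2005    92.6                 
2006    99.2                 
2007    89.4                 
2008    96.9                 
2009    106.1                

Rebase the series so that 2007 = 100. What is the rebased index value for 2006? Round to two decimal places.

110.96

Rebased(2006) = 99.2 / 89.4 × 100 = 110.9620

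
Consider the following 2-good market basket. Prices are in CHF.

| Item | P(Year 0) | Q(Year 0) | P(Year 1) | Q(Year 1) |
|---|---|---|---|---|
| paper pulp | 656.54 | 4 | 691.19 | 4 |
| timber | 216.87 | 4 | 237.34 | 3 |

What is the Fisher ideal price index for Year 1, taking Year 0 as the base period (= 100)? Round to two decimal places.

106.21

Laspeyres component (base-period weights):
ΣP(Year 1)Q(Year 0) = 691.19×4 + 237.34×4 = 2764.76 + 949.36 = 3714.12
ΣP(Year 0)Q(Year 0) = 656.54×4 + 216.87×4 = 2626.16 + 867.48 = 3493.64
L = 3714.12 / 3493.64 × 100 = 106.3109
Paasche component (current-period weights):
ΣP(Year 1)Q(Year 1) = 691.19×4 + 237.34×3 = 2764.76 + 712.02 = 3476.78
ΣP(Year 0)Q(Year 1) = 656.54×4 + 216.87×3 = 2626.16 + 650.61 = 3276.77
P = 3476.78 / 3276.77 × 100 = 106.1039
Fisher = √(L × P) = √(106.3109 × 106.1039) = 106.2073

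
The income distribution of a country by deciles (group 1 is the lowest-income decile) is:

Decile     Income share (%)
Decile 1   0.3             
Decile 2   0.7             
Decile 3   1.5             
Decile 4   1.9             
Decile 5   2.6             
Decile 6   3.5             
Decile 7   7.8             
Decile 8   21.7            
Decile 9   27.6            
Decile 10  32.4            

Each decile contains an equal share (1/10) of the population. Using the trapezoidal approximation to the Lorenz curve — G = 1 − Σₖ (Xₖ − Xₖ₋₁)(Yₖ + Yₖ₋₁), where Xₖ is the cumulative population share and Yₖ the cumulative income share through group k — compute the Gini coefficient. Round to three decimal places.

Cumulative income shares Yₖ: 0.0030, 0.0100, 0.0250, 0.0440, 0.0700, 0.1050, 0.1830, 0.4000, 0.6760, 1.0000
Σ (Xₖ−Xₖ₋₁)(Yₖ+Yₖ₋₁) = (1/10)(0.0030+0.0000) + (1/10)(0.0100+0.0030) + (1/10)(0.0250+0.0100) + (1/10)(0.0440+0.0250) + (1/10)(0.0700+0.0440) + (1/10)(0.1050+0.0700) + (1/10)(0.1830+0.1050) + (1/10)(0.4000+0.1830) + (1/10)(0.6760+0.4000) + (1/10)(1.0000+0.6760)
  = 0.0003 + 0.0013 + 0.0035 + 0.0069 + 0.0114 + 0.0175 + 0.0288 + 0.0583 + 0.1076 + 0.1676 = 0.4032
G = 1 − 0.4032 = 0.5968

0.597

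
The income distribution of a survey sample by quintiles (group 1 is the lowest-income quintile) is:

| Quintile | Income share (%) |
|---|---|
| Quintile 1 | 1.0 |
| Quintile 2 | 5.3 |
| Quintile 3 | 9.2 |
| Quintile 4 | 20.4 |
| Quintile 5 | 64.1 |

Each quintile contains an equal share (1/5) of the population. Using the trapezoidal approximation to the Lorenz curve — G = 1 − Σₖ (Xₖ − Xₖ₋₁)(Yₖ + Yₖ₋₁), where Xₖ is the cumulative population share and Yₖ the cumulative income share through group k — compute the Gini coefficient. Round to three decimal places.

Cumulative income shares Yₖ: 0.0100, 0.0630, 0.1550, 0.3590, 1.0000
Σ (Xₖ−Xₖ₋₁)(Yₖ+Yₖ₋₁) = (1/5)(0.0100+0.0000) + (1/5)(0.0630+0.0100) + (1/5)(0.1550+0.0630) + (1/5)(0.3590+0.1550) + (1/5)(1.0000+0.3590)
  = 0.0020 + 0.0146 + 0.0436 + 0.1028 + 0.2718 = 0.4348
G = 1 − 0.4348 = 0.5652

0.565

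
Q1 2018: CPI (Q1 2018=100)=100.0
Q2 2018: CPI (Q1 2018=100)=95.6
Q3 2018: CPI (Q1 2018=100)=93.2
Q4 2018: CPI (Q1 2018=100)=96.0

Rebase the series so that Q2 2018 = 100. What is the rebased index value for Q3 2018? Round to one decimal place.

97.5

Rebased(Q3 2018) = 93.2 / 95.6 × 100 = 97.4895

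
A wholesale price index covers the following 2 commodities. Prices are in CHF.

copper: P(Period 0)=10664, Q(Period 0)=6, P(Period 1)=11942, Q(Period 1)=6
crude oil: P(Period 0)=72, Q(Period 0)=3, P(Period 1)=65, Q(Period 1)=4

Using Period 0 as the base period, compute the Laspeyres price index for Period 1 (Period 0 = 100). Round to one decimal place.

111.9

Laspeyres price index uses base-period quantities as weights.
ΣP(Period 1)·Q(Period 0) = 11942×6 + 65×3 = 71652 + 195 = 71847
ΣP(Period 0)·Q(Period 0) = 10664×6 + 72×3 = 63984 + 216 = 64200
Index = 71847 / 64200 × 100 = 111.9112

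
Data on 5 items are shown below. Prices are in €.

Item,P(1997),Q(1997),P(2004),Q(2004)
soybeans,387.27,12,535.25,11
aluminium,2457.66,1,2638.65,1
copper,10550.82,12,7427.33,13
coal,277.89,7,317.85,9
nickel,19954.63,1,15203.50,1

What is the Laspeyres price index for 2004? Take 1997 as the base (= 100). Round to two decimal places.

Laspeyres price index uses base-period quantities as weights.
ΣP(2004)·Q(1997) = 535.25×12 + 2638.65×1 + 7427.33×12 + 317.85×7 + 15203.50×1 = 6423 + 2638.65 + 89127.96 + 2224.95 + 15203.5 = 115618.06
ΣP(1997)·Q(1997) = 387.27×12 + 2457.66×1 + 10550.82×12 + 277.89×7 + 19954.63×1 = 4647.24 + 2457.66 + 126609.84 + 1945.23 + 19954.63 = 155614.6
Index = 115618.06 / 155614.6 × 100 = 74.2977

74.30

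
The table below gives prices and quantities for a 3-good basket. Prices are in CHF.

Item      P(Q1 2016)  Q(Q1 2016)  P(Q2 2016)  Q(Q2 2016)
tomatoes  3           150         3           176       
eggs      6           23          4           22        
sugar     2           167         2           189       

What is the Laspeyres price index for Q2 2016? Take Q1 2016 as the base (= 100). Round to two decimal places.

95.01

Laspeyres price index uses base-period quantities as weights.
ΣP(Q2 2016)·Q(Q1 2016) = 3×150 + 4×23 + 2×167 = 450 + 92 + 334 = 876
ΣP(Q1 2016)·Q(Q1 2016) = 3×150 + 6×23 + 2×167 = 450 + 138 + 334 = 922
Index = 876 / 922 × 100 = 95.0108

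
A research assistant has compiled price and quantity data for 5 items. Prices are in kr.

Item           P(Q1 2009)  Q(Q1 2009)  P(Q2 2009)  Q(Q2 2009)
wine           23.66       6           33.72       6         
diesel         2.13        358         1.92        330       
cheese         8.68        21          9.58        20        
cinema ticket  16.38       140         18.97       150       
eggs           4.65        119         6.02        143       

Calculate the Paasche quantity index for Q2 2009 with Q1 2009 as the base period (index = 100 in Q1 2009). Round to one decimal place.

Paasche quantity index uses current-period prices as weights.
ΣP(Q2 2009)·Q(Q2 2009) = 33.72×6 + 1.92×330 + 9.58×20 + 18.97×150 + 6.02×143 = 202.32 + 633.6 + 191.6 + 2845.5 + 860.86 = 4733.88
ΣP(Q2 2009)·Q(Q1 2009) = 33.72×6 + 1.92×358 + 9.58×21 + 18.97×140 + 6.02×119 = 202.32 + 687.36 + 201.18 + 2655.8 + 716.38 = 4463.04
Index = 4733.88 / 4463.04 × 100 = 106.0685

106.1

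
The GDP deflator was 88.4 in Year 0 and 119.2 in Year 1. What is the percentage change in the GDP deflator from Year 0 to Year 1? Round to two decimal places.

34.84%

Change = (119.2 − 88.4) / 88.4 × 100
       = 30.8 / 88.4 × 100 = 34.8416%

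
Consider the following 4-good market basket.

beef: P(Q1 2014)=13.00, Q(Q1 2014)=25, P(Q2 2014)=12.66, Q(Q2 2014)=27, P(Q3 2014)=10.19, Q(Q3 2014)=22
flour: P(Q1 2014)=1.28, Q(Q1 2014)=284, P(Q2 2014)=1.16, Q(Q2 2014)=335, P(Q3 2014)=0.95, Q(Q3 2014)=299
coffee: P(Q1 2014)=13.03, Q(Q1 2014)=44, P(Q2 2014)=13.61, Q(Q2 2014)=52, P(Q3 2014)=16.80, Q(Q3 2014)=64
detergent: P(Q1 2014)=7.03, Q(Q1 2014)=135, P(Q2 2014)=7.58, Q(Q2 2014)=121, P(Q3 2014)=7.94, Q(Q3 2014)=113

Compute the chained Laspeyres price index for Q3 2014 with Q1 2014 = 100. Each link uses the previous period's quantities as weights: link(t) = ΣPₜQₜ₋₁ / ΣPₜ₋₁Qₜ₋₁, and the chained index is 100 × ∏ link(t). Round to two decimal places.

Link Q1 2014→Q2 2014:
ΣP(Q2 2014)Q(Q1 2014) = 12.66×25 + 1.16×284 + 13.61×44 + 7.58×135 = 316.5 + 329.44 + 598.84 + 1023.3 = 2268.08
ΣP(Q1 2014)Q(Q1 2014) = 13.00×25 + 1.28×284 + 13.03×44 + 7.03×135 = 325 + 363.52 + 573.32 + 949.05 = 2210.89
link = 2268.08/2210.89 = 1.025867
Link Q2 2014→Q3 2014:
ΣP(Q3 2014)Q(Q2 2014) = 10.19×27 + 0.95×335 + 16.80×52 + 7.94×121 = 275.13 + 318.25 + 873.6 + 960.74 = 2427.72
ΣP(Q2 2014)Q(Q2 2014) = 12.66×27 + 1.16×335 + 13.61×52 + 7.58×121 = 341.82 + 388.6 + 707.72 + 917.18 = 2355.32
link = 2427.72/2355.32 = 1.030739
Chained index = 100 × 1.025867 × 1.030739 = 105.7401

105.74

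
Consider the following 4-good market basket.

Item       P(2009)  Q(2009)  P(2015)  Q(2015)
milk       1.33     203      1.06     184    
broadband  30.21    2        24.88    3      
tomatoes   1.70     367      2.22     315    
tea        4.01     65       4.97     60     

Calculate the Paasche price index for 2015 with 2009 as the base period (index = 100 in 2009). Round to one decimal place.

114.0

Paasche price index uses current-period quantities as weights.
ΣP(2015)·Q(2015) = 1.06×184 + 24.88×3 + 2.22×315 + 4.97×60 = 195.04 + 74.64 + 699.3 + 298.2 = 1267.18
ΣP(2009)·Q(2015) = 1.33×184 + 30.21×3 + 1.70×315 + 4.01×60 = 244.72 + 90.63 + 535.5 + 240.6 = 1111.45
Index = 1267.18 / 1111.45 × 100 = 114.0114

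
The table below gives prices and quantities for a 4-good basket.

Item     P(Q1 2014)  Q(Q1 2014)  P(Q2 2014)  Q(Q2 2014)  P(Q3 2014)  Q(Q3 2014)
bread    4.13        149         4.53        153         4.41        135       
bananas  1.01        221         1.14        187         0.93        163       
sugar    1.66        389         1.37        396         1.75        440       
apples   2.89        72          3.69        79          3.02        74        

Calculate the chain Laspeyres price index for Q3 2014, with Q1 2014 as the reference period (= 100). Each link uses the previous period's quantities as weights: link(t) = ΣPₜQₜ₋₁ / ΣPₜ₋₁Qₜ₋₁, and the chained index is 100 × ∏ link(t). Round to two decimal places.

104.30

Link Q1 2014→Q2 2014:
ΣP(Q2 2014)Q(Q1 2014) = 4.53×149 + 1.14×221 + 1.37×389 + 3.69×72 = 674.97 + 251.94 + 532.93 + 265.68 = 1725.52
ΣP(Q1 2014)Q(Q1 2014) = 4.13×149 + 1.01×221 + 1.66×389 + 2.89×72 = 615.37 + 223.21 + 645.74 + 208.08 = 1692.4
link = 1725.52/1692.4 = 1.019570
Link Q2 2014→Q3 2014:
ΣP(Q3 2014)Q(Q2 2014) = 4.41×153 + 0.93×187 + 1.75×396 + 3.02×79 = 674.73 + 173.91 + 693 + 238.58 = 1780.22
ΣP(Q2 2014)Q(Q2 2014) = 4.53×153 + 1.14×187 + 1.37×396 + 3.69×79 = 693.09 + 213.18 + 542.52 + 291.51 = 1740.3
link = 1780.22/1740.3 = 1.022939
Chained index = 100 × 1.019570 × 1.022939 = 104.2957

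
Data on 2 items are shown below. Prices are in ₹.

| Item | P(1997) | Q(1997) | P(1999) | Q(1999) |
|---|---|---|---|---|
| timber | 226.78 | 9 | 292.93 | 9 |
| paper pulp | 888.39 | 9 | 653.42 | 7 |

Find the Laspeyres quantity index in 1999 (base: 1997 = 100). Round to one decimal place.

82.3

Laspeyres quantity index uses base-period prices as weights.
ΣP(1997)·Q(1999) = 226.78×9 + 888.39×7 = 2041.02 + 6218.73 = 8259.75
ΣP(1997)·Q(1997) = 226.78×9 + 888.39×9 = 2041.02 + 7995.51 = 10036.53
Index = 8259.75 / 10036.53 × 100 = 82.2969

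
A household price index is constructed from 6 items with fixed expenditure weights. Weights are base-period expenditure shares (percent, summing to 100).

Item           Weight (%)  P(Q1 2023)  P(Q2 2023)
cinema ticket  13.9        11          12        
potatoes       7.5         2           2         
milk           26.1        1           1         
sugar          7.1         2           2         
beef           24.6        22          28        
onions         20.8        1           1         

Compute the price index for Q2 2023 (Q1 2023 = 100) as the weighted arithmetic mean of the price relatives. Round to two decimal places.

cinema ticket: 13.9 × (12/11) = 13.9 × 1.090909 = 15.1636
potatoes: 7.5 × (2/2) = 7.5 × 1.000000 = 7.5000
milk: 26.1 × (1/1) = 26.1 × 1.000000 = 26.1000
sugar: 7.1 × (2/2) = 7.1 × 1.000000 = 7.1000
beef: 24.6 × (28/22) = 24.6 × 1.272727 = 31.3091
onions: 20.8 × (1/1) = 20.8 × 1.000000 = 20.8000
Index = Σ wᵢ·(p₁ᵢ/p₀ᵢ) = 15.1636 + 7.5000 + 26.1000 + 7.1000 + 31.3091 + 20.8000 = 107.9727

107.97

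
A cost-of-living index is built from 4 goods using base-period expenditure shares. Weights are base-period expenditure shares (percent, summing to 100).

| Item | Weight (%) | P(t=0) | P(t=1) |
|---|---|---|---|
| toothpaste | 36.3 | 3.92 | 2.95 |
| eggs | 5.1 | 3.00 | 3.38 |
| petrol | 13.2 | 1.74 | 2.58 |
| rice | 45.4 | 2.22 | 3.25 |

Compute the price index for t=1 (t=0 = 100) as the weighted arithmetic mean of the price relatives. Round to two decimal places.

119.10

toothpaste: 36.3 × (2.95/3.92) = 36.3 × 0.752551 = 27.3176
eggs: 5.1 × (3.38/3.00) = 5.1 × 1.126667 = 5.7460
petrol: 13.2 × (2.58/1.74) = 13.2 × 1.482759 = 19.5724
rice: 45.4 × (3.25/2.22) = 45.4 × 1.463964 = 66.4640
Index = Σ wᵢ·(p₁ᵢ/p₀ᵢ) = 27.3176 + 5.7460 + 19.5724 + 66.4640 = 119.1000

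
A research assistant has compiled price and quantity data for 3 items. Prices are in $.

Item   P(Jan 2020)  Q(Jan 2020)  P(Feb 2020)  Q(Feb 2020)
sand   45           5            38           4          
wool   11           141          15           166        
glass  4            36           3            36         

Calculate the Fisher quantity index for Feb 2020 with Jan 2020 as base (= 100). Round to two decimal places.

Laspeyres component (base-period weights):
ΣP(Jan 2020)Q(Feb 2020) = 45×4 + 11×166 + 4×36 = 180 + 1826 + 144 = 2150
ΣP(Jan 2020)Q(Jan 2020) = 45×5 + 11×141 + 4×36 = 225 + 1551 + 144 = 1920
L = 2150 / 1920 × 100 = 111.9792
Paasche component (current-period weights):
ΣP(Feb 2020)Q(Feb 2020) = 38×4 + 15×166 + 3×36 = 152 + 2490 + 108 = 2750
ΣP(Feb 2020)Q(Jan 2020) = 38×5 + 15×141 + 3×36 = 190 + 2115 + 108 = 2413
P = 2750 / 2413 × 100 = 113.9660
Fisher = √(L × P) = √(111.9792 × 113.9660) = 112.9682

112.97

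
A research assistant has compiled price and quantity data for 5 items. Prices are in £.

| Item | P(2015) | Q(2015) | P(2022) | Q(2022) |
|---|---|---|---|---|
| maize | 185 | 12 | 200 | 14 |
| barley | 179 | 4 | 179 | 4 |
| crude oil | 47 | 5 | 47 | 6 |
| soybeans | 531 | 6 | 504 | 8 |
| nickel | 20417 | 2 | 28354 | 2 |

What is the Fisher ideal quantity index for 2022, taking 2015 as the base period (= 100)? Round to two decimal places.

102.72

Laspeyres component (base-period weights):
ΣP(2015)Q(2022) = 185×14 + 179×4 + 47×6 + 531×8 + 20417×2 = 2590 + 716 + 282 + 4248 + 40834 = 48670
ΣP(2015)Q(2015) = 185×12 + 179×4 + 47×5 + 531×6 + 20417×2 = 2220 + 716 + 235 + 3186 + 40834 = 47191
L = 48670 / 47191 × 100 = 103.1341
Paasche component (current-period weights):
ΣP(2022)Q(2022) = 200×14 + 179×4 + 47×6 + 504×8 + 28354×2 = 2800 + 716 + 282 + 4032 + 56708 = 64538
ΣP(2022)Q(2015) = 200×12 + 179×4 + 47×5 + 504×6 + 28354×2 = 2400 + 716 + 235 + 3024 + 56708 = 63083
P = 64538 / 63083 × 100 = 102.3065
Fisher = √(L × P) = √(103.1341 × 102.3065) = 102.7194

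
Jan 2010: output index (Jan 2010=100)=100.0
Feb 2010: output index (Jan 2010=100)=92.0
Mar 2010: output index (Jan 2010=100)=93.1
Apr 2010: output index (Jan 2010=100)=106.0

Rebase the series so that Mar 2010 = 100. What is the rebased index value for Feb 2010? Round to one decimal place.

Rebased(Feb 2010) = 92.0 / 93.1 × 100 = 98.8185

98.8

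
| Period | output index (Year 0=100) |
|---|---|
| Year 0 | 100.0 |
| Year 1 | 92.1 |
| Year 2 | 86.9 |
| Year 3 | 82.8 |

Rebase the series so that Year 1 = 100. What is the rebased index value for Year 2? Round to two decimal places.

94.35

Rebased(Year 2) = 86.9 / 92.1 × 100 = 94.3540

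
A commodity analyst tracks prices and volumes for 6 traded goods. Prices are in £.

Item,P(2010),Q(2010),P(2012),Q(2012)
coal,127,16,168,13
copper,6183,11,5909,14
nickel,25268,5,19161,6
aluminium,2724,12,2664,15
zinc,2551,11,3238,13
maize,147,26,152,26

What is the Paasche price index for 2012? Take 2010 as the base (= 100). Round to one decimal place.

90.0

Paasche price index uses current-period quantities as weights.
ΣP(2012)·Q(2012) = 168×13 + 5909×14 + 19161×6 + 2664×15 + 3238×13 + 152×26 = 2184 + 82726 + 114966 + 39960 + 42094 + 3952 = 285882
ΣP(2010)·Q(2012) = 127×13 + 6183×14 + 25268×6 + 2724×15 + 2551×13 + 147×26 = 1651 + 86562 + 151608 + 40860 + 33163 + 3822 = 317666
Index = 285882 / 317666 × 100 = 89.9945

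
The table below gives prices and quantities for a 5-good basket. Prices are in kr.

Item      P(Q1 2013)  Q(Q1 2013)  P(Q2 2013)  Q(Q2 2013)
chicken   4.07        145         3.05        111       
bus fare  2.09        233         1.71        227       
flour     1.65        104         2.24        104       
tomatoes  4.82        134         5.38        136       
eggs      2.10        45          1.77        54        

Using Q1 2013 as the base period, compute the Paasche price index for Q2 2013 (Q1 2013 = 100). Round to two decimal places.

Paasche price index uses current-period quantities as weights.
ΣP(Q2 2013)·Q(Q2 2013) = 3.05×111 + 1.71×227 + 2.24×104 + 5.38×136 + 1.77×54 = 338.55 + 388.17 + 232.96 + 731.68 + 95.58 = 1786.94
ΣP(Q1 2013)·Q(Q2 2013) = 4.07×111 + 2.09×227 + 1.65×104 + 4.82×136 + 2.10×54 = 451.77 + 474.43 + 171.6 + 655.52 + 113.4 = 1866.72
Index = 1786.94 / 1866.72 × 100 = 95.7262

95.73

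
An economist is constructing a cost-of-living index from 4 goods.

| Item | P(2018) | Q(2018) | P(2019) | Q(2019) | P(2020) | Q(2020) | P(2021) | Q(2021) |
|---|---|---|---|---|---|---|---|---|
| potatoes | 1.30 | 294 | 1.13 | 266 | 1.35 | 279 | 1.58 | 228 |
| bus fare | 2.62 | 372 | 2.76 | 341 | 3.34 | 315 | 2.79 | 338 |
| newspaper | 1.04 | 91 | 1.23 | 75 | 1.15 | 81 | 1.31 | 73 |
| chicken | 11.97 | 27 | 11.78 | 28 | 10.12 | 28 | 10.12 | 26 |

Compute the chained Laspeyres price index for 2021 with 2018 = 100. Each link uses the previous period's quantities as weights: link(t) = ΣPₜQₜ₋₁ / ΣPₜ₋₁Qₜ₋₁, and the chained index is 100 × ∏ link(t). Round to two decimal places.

107.13

Link 2018→2019:
ΣP(2019)Q(2018) = 1.13×294 + 2.76×372 + 1.23×91 + 11.78×27 = 332.22 + 1026.72 + 111.93 + 318.06 = 1788.93
ΣP(2018)Q(2018) = 1.30×294 + 2.62×372 + 1.04×91 + 11.97×27 = 382.2 + 974.64 + 94.64 + 323.19 = 1774.67
link = 1788.93/1774.67 = 1.008035
Link 2019→2020:
ΣP(2020)Q(2019) = 1.35×266 + 3.34×341 + 1.15×75 + 10.12×28 = 359.1 + 1138.94 + 86.25 + 283.36 = 1867.65
ΣP(2019)Q(2019) = 1.13×266 + 2.76×341 + 1.23×75 + 11.78×28 = 300.58 + 941.16 + 92.25 + 329.84 = 1663.83
link = 1867.65/1663.83 = 1.122500
Link 2020→2021:
ΣP(2021)Q(2020) = 1.58×279 + 2.79×315 + 1.31×81 + 10.12×28 = 440.82 + 878.85 + 106.11 + 283.36 = 1709.14
ΣP(2020)Q(2020) = 1.35×279 + 3.34×315 + 1.15×81 + 10.12×28 = 376.65 + 1052.1 + 93.15 + 283.36 = 1805.26
link = 1709.14/1805.26 = 0.946756
Chained index = 100 × 1.008035 × 1.122500 × 0.946756 = 107.1273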